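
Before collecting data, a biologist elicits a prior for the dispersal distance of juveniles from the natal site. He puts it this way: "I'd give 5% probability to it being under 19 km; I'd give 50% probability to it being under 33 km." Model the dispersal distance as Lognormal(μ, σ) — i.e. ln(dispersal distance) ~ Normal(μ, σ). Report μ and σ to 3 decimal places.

μ ≈ 3.497, σ ≈ 0.336

If T ~ Lognormal(μ,σ) then ln T ~ Normal(μ,σ), so the p-quantile of ln T is μ + z_p·σ.
ln(19) = 2.944 and ln(33) = 3.497; z_{0.05} = -1.645, z_{0.5} = 0.
σ = (3.497 − 2.944)/(0 − (-1.645)) = 0.336.
μ = 2.944 − (-1.645)·0.336 = 3.497.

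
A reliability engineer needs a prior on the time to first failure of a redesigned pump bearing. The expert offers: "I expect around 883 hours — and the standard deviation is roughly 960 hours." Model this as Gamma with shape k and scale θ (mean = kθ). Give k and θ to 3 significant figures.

k ≈ 0.846, θ ≈ 1040

For Gamma(k, scale θ): mean = kθ, variance = kθ², so CV = 1/√k.
CV = SD/mean = 960/883 = 1.087, hence k = 1/CV² = 0.846.
Then θ = mean/k = 883/0.846 = 1040.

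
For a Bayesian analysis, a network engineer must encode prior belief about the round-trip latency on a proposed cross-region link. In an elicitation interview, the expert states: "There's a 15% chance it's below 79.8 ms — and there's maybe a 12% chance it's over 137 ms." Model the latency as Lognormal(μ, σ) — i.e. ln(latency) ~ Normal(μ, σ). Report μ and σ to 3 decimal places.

μ ≈ 4.633, σ ≈ 0.244

If T ~ Lognormal(μ,σ) then ln T ~ Normal(μ,σ), so the p-quantile of ln T is μ + z_p·σ.
ln(79.8) = 4.38 and ln(137) = 4.92; z_{0.15} = -1.036, z_{0.88} = 1.175.
σ = (4.92 − 4.38)/(1.175 − (-1.036)) = 0.244.
μ = 4.38 − (-1.036)·0.244 = 4.633.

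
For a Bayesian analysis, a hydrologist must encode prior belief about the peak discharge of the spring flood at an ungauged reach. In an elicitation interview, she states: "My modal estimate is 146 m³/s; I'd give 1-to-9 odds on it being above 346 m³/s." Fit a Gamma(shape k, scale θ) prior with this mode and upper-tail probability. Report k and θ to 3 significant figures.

Gamma(k,θ) with k>1 has mode (k−1)θ, so θ = 146/(k−1).
Need P(X < 346) = 0.9 with θ tied to k this way. Start at k = 2, θ = 146: P(X<346) ≈ 0.685.
Too low — raise k to concentrate. Iterating converges to k ≈ 3.58.
Then θ = 146/(3.58−1) ≈ 56.5.

k ≈ 3.58, θ ≈ 56.5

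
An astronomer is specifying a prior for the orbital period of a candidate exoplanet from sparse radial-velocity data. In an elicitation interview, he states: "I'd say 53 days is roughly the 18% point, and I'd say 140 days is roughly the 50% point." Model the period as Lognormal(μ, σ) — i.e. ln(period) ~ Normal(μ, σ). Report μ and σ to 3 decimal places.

μ ≈ 4.942, σ ≈ 1.061

If T ~ Lognormal(μ,σ) then ln T ~ Normal(μ,σ), so the p-quantile of ln T is μ + z_p·σ.
ln(53) = 3.97 and ln(140) = 4.942; z_{0.18} = -0.9154, z_{0.5} = 0.
σ = (4.942 − 3.97)/(0 − (-0.9154)) = 1.061.
μ = 3.97 − (-0.9154)·1.061 = 4.942.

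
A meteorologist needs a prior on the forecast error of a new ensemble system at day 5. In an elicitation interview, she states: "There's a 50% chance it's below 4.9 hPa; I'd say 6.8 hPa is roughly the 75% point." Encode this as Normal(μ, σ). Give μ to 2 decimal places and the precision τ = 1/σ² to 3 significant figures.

μ = 4.90, τ = 0.126

For Normal(μ,σ), the p-quantile is μ + z_p·σ. Here z_{0.5} = 0, z_{0.75} = 0.6745.
So 4.9 = μ + 0σ and 6.8 = μ + 0.6745σ.
Subtracting: σ = (6.8 − 4.9)/(0.6745 − (0)) = 2.82.
Then μ = 4.9 − (0)·2.82 = 4.90.
Precision τ = 1/σ² = 1/2.817² = 0.126.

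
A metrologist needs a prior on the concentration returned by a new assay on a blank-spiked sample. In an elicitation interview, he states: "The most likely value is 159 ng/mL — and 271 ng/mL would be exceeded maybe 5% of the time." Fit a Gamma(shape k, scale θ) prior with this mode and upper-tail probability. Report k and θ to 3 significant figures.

Gamma(k,θ) with k>1 has mode (k−1)θ, so θ = 159/(k−1).
Need P(X < 271) = 0.95 with θ tied to k this way. Start at k = 2, θ = 159: P(X<271) ≈ 0.508.
Too low — raise k to concentrate. Iterating converges to k ≈ 10.8.
Then θ = 159/(10.8−1) ≈ 16.2.

k ≈ 10.8, θ ≈ 16.2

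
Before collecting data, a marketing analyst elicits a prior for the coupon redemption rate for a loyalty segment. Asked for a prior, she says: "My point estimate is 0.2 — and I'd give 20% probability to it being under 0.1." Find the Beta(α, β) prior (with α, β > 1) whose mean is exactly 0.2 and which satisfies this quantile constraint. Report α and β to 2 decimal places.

With mean 0.2 fixed, write α = 0.2s, β = 0.8s where s = α+β.
Need P(θ < 0.1) = 0.2 under Beta(0.2s, 0.8s). Normal approximation: (q−m)/√(m(1−m)/s) ≈ z_{0.2} = -0.842, so s ≈ 0.2·0.8·(-0.842)²/(0.1−0.2)² = 11.3.
At s = 11.3: P(θ<0.1) ≈ 0.204. Adjusting to match 0.2 gives s ≈ 11.61.
So α = 0.2·11.61 ≈ 2.32, β = 0.8·11.61 ≈ 9.29.

α ≈ 2.32, β ≈ 9.29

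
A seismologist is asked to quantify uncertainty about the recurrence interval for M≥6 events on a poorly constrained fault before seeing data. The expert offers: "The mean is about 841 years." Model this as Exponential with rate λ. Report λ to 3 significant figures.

λ ≈ 0.00119

Exponential mean = 1/λ, so λ = 1/841.0 = 0.00119.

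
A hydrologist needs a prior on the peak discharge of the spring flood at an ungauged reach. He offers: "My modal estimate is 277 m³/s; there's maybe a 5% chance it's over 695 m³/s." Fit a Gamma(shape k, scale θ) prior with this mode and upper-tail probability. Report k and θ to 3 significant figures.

k ≈ 4.21, θ ≈ 86.3

Gamma(k,θ) with k>1 has mode (k−1)θ, so θ = 277/(k−1).
Need P(X < 695) = 0.95 with θ tied to k this way. Start at k = 2, θ = 277: P(X<695) ≈ 0.715.
Too low — raise k to concentrate. Iterating converges to k ≈ 4.21.
Then θ = 277/(4.21−1) ≈ 86.3.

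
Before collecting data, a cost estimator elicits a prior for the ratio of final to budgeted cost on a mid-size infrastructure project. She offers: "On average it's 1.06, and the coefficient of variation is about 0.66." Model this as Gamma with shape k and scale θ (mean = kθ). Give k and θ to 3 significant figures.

For Gamma(k, scale θ): mean = kθ, variance = kθ², so CV = 1/√k.
CV = 0.66, hence k = 1/CV² = 2.3.
Then θ = mean/k = 1.06/2.3 = 0.462.

k ≈ 2.3, θ ≈ 0.462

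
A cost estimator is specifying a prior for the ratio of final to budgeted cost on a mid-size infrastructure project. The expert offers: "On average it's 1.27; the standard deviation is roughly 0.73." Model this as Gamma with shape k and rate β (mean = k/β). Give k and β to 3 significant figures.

For Gamma(k, rate β): mean = k/β, variance = k/β², so CV = 1/√k.
CV = SD/mean = 0.73/1.27 = 0.5748, hence k = 1/CV² = 3.03.
Then β = k/mean = 3.03/1.27 = 2.38.

k ≈ 3.03, β ≈ 2.38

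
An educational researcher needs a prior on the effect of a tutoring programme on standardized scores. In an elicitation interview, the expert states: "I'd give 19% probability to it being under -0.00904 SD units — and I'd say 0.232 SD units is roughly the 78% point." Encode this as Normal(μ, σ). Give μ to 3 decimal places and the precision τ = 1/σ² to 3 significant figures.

The p-quantile of Normal(μ,σ) is μ + z_p·σ, with z_{0.19} = -0.8779 and z_{0.78} = 0.7722.
Eliminate σ: μ = (z₂·x₁ − z₁·x₂)/(z₂ − z₁) = (0.7722·-0.00904 − (-0.8779)·0.232)/1.65 = 0.119.
Then σ = (x₂ − x₁)/(z₂ − z₁) = (0.232 − -0.00904)/1.65 = 0.146.
Precision τ = 1/σ² = 1/0.1461² = 46.9.

μ = 0.119, τ = 46.9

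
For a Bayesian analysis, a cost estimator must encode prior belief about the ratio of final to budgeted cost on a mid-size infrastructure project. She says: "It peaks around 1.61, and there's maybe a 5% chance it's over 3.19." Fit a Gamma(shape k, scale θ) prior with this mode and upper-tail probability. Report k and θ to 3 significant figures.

Gamma(k,θ) with k>1 has mode (k−1)θ, so θ = 1.61/(k−1).
Need P(X < 3.19) = 0.95 with θ tied to k this way. Start at k = 2, θ = 1.61: P(X<3.19) ≈ 0.589.
Too low — raise k to concentrate. Iterating converges to k ≈ 6.93.
Then θ = 1.61/(6.93−1) ≈ 0.271.

k ≈ 6.93, θ ≈ 0.271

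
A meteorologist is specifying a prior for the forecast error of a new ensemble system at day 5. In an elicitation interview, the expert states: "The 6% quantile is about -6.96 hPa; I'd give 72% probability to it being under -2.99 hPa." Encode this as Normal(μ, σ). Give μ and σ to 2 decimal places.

The p-quantile of Normal(μ,σ) is μ + z_p·σ, with z_{0.06} = -1.555 and z_{0.72} = 0.5828.
Eliminate σ: μ = (z₂·x₁ − z₁·x₂)/(z₂ − z₁) = (0.5828·-6.96 − (-1.555)·-2.99)/2.138 = -4.07.
Then σ = (x₂ − x₁)/(z₂ − z₁) = (-2.99 − -6.96)/2.138 = 1.86.

μ = -4.07, σ = 1.86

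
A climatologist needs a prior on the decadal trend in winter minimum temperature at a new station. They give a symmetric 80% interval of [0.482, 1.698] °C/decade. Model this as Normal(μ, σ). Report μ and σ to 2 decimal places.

μ = 1.09, σ = 0.47

A symmetric 80% interval runs μ ± z·σ with z = 1.282.
Half-width = 0.608, so σ = 0.608/1.282 = 0.47.
μ is the interval midpoint, 1.09.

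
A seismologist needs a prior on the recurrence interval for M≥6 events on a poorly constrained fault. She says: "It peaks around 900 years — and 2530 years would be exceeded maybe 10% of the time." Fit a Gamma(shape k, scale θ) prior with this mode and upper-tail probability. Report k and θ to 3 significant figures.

Gamma(k,θ) with k>1 has mode (k−1)θ, so θ = 900/(k−1).
Need P(X < 2530) = 0.9 with θ tied to k this way. Start at k = 2, θ = 900: P(X<2530) ≈ 0.771.
Too low — raise k to concentrate. Iterating converges to k ≈ 2.79.
Then θ = 900/(2.79−1) ≈ 503.

k ≈ 2.79, θ ≈ 503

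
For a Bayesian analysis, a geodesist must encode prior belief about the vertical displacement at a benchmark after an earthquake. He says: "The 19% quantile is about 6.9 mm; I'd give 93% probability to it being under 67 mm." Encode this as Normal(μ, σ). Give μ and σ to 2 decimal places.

μ = 29.32, σ = 25.53

The p-quantile of Normal(μ,σ) is μ + z_p·σ, with z_{0.19} = -0.8779 and z_{0.93} = 1.476.
Eliminate σ: μ = (z₂·x₁ − z₁·x₂)/(z₂ − z₁) = (1.476·6.9 − (-0.8779)·67)/2.354 = 29.32.
Then σ = (x₂ − x₁)/(z₂ − z₁) = (67 − 6.9)/2.354 = 25.53.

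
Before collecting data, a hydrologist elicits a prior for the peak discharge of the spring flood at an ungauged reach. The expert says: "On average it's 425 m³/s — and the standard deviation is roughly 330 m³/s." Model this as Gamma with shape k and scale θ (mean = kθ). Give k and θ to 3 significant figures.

For Gamma(k, scale θ): mean = kθ, variance = kθ², so CV = 1/√k.
CV = SD/mean = 330/425 = 0.7765, hence k = 1/CV² = 1.66.
Then θ = mean/k = 425/1.66 = 256.

k ≈ 1.66, θ ≈ 256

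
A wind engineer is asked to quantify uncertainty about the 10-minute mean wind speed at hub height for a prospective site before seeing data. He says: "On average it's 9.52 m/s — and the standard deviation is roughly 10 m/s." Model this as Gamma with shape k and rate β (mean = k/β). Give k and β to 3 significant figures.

For Gamma(k, rate β): mean = k/β, variance = k/β², so CV = 1/√k.
CV = SD/mean = 10/9.52 = 1.05, hence k = 1/CV² = 0.906.
Then β = k/mean = 0.906/9.52 = 0.0952.

k ≈ 0.906, β ≈ 0.0952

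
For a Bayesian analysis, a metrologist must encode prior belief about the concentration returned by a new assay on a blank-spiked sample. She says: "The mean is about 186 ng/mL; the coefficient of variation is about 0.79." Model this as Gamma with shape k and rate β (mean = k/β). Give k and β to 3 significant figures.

k ≈ 1.6, β ≈ 0.00861

For Gamma(k, rate β): mean = k/β, variance = k/β², so CV = 1/√k.
CV = 0.79, hence k = 1/CV² = 1.6.
Then β = k/mean = 1.6/186 = 0.00861.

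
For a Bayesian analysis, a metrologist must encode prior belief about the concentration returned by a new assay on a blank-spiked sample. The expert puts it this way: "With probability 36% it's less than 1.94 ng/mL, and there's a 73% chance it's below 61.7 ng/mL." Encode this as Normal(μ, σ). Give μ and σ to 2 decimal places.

For Normal(μ,σ), the p-quantile is μ + z_p·σ. Here z_{0.36} = -0.3585, z_{0.73} = 0.6128.
So 1.94 = μ − 0.3585σ and 61.7 = μ + 0.6128σ.
Subtracting: σ = (61.7 − 1.94)/(0.6128 − (-0.3585)) = 61.53.
Then μ = 1.94 − (-0.3585)·61.53 = 24.00.

μ = 24.00, σ = 61.53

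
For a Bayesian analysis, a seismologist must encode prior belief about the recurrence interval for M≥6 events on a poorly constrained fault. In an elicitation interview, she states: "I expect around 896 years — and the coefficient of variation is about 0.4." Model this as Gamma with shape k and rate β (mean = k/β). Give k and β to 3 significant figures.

For Gamma(k, rate β): mean = k/β, variance = k/β², so CV = 1/√k.
CV = 0.4, hence k = 1/CV² = 6.25.
Then β = k/mean = 6.25/896 = 0.00698.

k ≈ 6.25, β ≈ 0.00698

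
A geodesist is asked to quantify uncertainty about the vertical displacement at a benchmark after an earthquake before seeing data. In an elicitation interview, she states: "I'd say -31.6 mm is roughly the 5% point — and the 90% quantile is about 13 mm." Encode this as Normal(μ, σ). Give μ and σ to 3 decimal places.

μ = -6.532, σ = 15.241

The p-quantile of Normal(μ,σ) is μ + z_p·σ, with z_{0.05} = -1.645 and z_{0.9} = 1.282.
Eliminate σ: μ = (z₂·x₁ − z₁·x₂)/(z₂ − z₁) = (1.282·-31.6 − (-1.645)·13)/2.926 = -6.532.
Then σ = (x₂ − x₁)/(z₂ − z₁) = (13 − -31.6)/2.926 = 15.241.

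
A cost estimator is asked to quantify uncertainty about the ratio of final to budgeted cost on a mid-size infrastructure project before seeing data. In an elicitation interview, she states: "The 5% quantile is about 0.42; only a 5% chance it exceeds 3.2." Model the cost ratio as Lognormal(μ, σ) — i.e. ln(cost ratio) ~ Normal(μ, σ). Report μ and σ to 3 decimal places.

μ ≈ 0.148, σ ≈ 0.617

If T ~ Lognormal(μ,σ) then ln T ~ Normal(μ,σ), so the p-quantile of ln T is μ + z_p·σ.
ln(0.42) = -0.8675 and ln(3.2) = 1.163; z_{0.05} = -1.645, z_{0.95} = 1.645.
σ = (1.163 − -0.8675)/(1.645 − (-1.645)) = 0.617.
μ = -0.8675 − (-1.645)·0.617 = 0.148.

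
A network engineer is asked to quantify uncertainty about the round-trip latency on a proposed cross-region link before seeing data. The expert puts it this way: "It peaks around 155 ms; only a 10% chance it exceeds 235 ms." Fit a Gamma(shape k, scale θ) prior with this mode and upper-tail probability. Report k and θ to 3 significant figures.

Gamma(k,θ) with k>1 has mode (k−1)θ, so θ = 155/(k−1).
Need P(X < 235) = 0.9 with θ tied to k this way. Start at k = 2, θ = 155: P(X<235) ≈ 0.448.
Too low — raise k to concentrate. Iterating converges to k ≈ 11.8.
Then θ = 155/(11.8−1) ≈ 14.4.

k ≈ 11.8, θ ≈ 14.4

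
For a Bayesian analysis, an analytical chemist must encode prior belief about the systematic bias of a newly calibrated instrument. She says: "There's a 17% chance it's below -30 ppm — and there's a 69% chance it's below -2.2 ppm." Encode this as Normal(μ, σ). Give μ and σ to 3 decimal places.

μ = -11.707, σ = 19.172

The p-quantile of Normal(μ,σ) is μ + z_p·σ, with z_{0.17} = -0.9542 and z_{0.69} = 0.4959.
Eliminate σ: μ = (z₂·x₁ − z₁·x₂)/(z₂ − z₁) = (0.4959·-30 − (-0.9542)·-2.2)/1.45 = -11.707.
Then σ = (x₂ − x₁)/(z₂ − z₁) = (-2.2 − -30)/1.45 = 19.172.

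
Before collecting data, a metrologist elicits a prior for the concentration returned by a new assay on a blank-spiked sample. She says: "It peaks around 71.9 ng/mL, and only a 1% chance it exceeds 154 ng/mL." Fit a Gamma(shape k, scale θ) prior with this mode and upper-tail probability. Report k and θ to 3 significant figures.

k ≈ 9.35, θ ≈ 8.61

Gamma(k,θ) with k>1 has mode (k−1)θ, so θ = 71.9/(k−1).
Need P(X < 154) = 0.99 with θ tied to k this way. Start at k = 2, θ = 71.9: P(X<154) ≈ 0.631.
Too low — raise k to concentrate. Iterating converges to k ≈ 9.35.
Then θ = 71.9/(9.35−1) ≈ 8.61.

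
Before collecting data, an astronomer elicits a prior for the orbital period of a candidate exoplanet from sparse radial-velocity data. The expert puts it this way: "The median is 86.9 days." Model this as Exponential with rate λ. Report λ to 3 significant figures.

Exponential median = ln 2 / λ, so λ = ln 2 / 86.9 = 0.00798.

λ ≈ 0.00798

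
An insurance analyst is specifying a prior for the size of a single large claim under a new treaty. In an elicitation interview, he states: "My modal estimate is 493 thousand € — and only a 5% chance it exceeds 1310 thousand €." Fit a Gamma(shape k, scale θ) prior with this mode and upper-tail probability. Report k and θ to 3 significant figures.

k ≈ 3.82, θ ≈ 175

Gamma(k,θ) with k>1 has mode (k−1)θ, so θ = 493/(k−1).
Need P(X < 1310) = 0.95 with θ tied to k this way. Start at k = 2, θ = 493: P(X<1310) ≈ 0.743.
Too low — raise k to concentrate. Iterating converges to k ≈ 3.82.
Then θ = 493/(3.82−1) ≈ 175.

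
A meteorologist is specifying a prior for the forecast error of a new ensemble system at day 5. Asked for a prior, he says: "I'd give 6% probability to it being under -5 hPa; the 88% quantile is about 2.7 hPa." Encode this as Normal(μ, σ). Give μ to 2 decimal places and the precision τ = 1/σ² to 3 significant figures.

μ = -0.61, τ = 0.126

For Normal(μ,σ), the p-quantile is μ + z_p·σ. Here z_{0.06} = -1.555, z_{0.88} = 1.175.
So -5 = μ − 1.555σ and 2.7 = μ + 1.175σ.
Subtracting: σ = (2.7 − -5)/(1.175 − (-1.555)) = 2.82.
Then μ = -5 − (-1.555)·2.82 = -0.61.
Precision τ = 1/σ² = 1/2.821² = 0.126.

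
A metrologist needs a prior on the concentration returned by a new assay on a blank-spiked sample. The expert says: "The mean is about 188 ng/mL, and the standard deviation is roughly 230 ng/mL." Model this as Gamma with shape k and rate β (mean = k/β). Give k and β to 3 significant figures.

For Gamma(k, rate β): mean = k/β, variance = k/β², so CV = 1/√k.
CV = SD/mean = 230/188 = 1.223, hence k = 1/CV² = 0.668.
Then β = k/mean = 0.668/188 = 0.00355.

k ≈ 0.668, β ≈ 0.00355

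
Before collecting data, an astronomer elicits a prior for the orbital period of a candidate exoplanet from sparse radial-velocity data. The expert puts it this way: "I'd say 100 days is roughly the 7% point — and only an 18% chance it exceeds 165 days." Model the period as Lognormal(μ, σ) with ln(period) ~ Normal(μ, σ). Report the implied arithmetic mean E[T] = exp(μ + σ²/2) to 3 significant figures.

If T ~ Lognormal(μ,σ) then ln T ~ Normal(μ,σ), so the p-quantile of ln T is μ + z_p·σ.
ln(100) = 4.605 and ln(165) = 5.106; z_{0.07} = -1.476, z_{0.82} = 0.9154.
σ = (5.106 − 4.605)/(0.9154 − (-1.476)) = 0.209.
μ = 4.605 − (-1.476)·0.209 = 4.914.
E[T] = exp(μ + σ²/2) = exp(4.914 + 0.0219) = 139 days.

E[T] ≈ 139 days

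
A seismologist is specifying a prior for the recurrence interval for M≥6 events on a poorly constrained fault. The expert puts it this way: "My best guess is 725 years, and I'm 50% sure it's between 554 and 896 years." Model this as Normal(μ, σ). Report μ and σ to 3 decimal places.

μ = 725.000, σ = 253.525

A symmetric 50% interval runs μ ± z·σ with z = 0.6745.
Half-width = 171, so σ = 171/0.6745 = 253.525.
μ is the stated best guess, 725.000.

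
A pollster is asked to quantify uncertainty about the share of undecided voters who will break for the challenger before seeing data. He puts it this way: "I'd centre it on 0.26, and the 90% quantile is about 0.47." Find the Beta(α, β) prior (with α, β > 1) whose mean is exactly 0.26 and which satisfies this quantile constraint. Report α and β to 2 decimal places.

With mean 0.26 fixed, write α = 0.26s, β = 0.74s where s = α+β.
Need P(θ < 0.47) = 0.9 under Beta(0.26s, 0.74s). Normal approximation: (q−m)/√(m(1−m)/s) ≈ z_{0.9} = 1.28, so s ≈ 0.26·0.74·(1.28)²/(0.47−0.26)² = 7.2.
At s = 7.2: P(θ<0.47) ≈ 0.894. Adjusting to match 0.9 gives s ≈ 7.62.
So α = 0.26·7.62 ≈ 1.98, β = 0.74·7.62 ≈ 5.64.

α ≈ 1.98, β ≈ 5.64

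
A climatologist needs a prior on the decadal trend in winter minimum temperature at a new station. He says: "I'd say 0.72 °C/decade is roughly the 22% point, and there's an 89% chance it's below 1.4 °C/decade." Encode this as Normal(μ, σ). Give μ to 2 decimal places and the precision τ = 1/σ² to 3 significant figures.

The p-quantile of Normal(μ,σ) is μ + z_p·σ, with z_{0.22} = -0.7722 and z_{0.89} = 1.227.
Eliminate σ: μ = (z₂·x₁ − z₁·x₂)/(z₂ − z₁) = (1.227·0.72 − (-0.7722)·1.4)/1.999 = 0.98.
Then σ = (x₂ − x₁)/(z₂ − z₁) = (1.4 − 0.72)/1.999 = 0.34.
Precision τ = 1/σ² = 1/0.3402² = 8.64.

μ = 0.98, τ = 8.64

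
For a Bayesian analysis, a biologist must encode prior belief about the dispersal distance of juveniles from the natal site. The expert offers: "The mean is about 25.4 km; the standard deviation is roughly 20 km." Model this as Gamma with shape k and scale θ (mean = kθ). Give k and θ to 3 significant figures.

For Gamma(k, scale θ): mean = kθ, variance = kθ², so CV = 1/√k.
CV = SD/mean = 20/25.4 = 0.7874, hence k = 1/CV² = 1.61.
Then θ = mean/k = 25.4/1.61 = 15.7.

k ≈ 1.61, θ ≈ 15.7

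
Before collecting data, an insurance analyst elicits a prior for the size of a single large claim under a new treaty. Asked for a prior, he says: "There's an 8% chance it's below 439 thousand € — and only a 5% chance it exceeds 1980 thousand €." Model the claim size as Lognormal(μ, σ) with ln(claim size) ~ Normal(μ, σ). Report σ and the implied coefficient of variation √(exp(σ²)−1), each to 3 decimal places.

If T ~ Lognormal(μ,σ) then ln T ~ Normal(μ,σ), so the p-quantile of ln T is μ + z_p·σ.
ln(439) = 6.084 and ln(1980) = 7.591; z_{0.08} = -1.405, z_{0.95} = 1.645.
σ = (7.591 − 6.084)/(1.645 − (-1.405)) = 0.494.
μ = 6.084 − (-1.405)·0.494 = 6.778.
CV = √(exp(σ²)−1) = √(exp(0.2439)−1) = 0.526.

σ ≈ 0.494, CV ≈ 0.526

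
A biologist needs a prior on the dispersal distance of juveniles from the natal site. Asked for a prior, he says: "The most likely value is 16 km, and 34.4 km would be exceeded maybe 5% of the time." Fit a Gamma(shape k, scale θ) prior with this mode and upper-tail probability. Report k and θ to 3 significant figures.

Gamma(k,θ) with k>1 has mode (k−1)θ, so θ = 16/(k−1).
Need P(X < 34.4) = 0.95 with θ tied to k this way. Start at k = 2, θ = 16: P(X<34.4) ≈ 0.633.
Too low — raise k to concentrate. Iterating converges to k ≈ 5.7.
Then θ = 16/(5.7−1) ≈ 3.4.

k ≈ 5.7, θ ≈ 3.4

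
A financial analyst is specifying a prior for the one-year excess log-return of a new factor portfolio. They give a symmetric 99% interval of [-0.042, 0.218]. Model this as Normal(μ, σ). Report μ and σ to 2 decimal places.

μ = 0.09, σ = 0.05

A symmetric 99% interval runs μ ± z·σ with z = 2.576.
Half-width = 0.13, so σ = 0.13/2.576 = 0.05.
μ is the interval midpoint, 0.09.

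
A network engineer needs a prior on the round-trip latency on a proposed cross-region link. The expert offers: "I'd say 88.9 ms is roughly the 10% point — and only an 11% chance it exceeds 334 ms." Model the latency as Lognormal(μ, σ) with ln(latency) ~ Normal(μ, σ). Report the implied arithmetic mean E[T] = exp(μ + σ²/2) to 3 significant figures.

If T ~ Lognormal(μ,σ) then ln T ~ Normal(μ,σ), so the p-quantile of ln T is μ + z_p·σ.
ln(88.9) = 4.488 and ln(334) = 5.811; z_{0.1} = -1.282, z_{0.89} = 1.227.
σ = (5.811 − 4.488)/(1.227 − (-1.282)) = 0.528.
μ = 4.488 − (-1.282)·0.528 = 5.164.
E[T] = exp(μ + σ²/2) = exp(5.164 + 0.1393) = 201 ms.

E[T] ≈ 201 ms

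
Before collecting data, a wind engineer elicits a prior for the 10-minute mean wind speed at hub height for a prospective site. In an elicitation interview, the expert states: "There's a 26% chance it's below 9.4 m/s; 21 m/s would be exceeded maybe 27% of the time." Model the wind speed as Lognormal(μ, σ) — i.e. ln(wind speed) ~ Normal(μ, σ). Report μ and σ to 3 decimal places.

If T ~ Lognormal(μ,σ) then ln T ~ Normal(μ,σ), so the p-quantile of ln T is μ + z_p·σ.
ln(9.4) = 2.241 and ln(21) = 3.045; z_{0.26} = -0.6433, z_{0.73} = 0.6128.
σ = (3.045 − 2.241)/(0.6128 − (-0.6433)) = 0.640.
μ = 2.241 − (-0.6433)·0.640 = 2.652.

μ ≈ 2.652, σ ≈ 0.640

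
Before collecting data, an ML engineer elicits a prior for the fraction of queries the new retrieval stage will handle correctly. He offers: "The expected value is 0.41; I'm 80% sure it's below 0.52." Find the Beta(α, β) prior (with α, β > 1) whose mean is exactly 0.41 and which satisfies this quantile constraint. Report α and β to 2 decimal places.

α ≈ 5.72, β ≈ 8.23

With mean 0.41 fixed, write α = 0.41s, β = 0.59s where s = α+β.
Need P(θ < 0.52) = 0.8 under Beta(0.41s, 0.59s). Normal approximation: (q−m)/√(m(1−m)/s) ≈ z_{0.8} = 0.842, so s ≈ 0.41·0.59·(0.842)²/(0.52−0.41)² = 14.2.
At s = 14.2: P(θ<0.52) ≈ 0.802. Adjusting to match 0.8 gives s ≈ 13.96.
So α = 0.41·13.96 ≈ 5.72, β = 0.59·13.96 ≈ 8.23.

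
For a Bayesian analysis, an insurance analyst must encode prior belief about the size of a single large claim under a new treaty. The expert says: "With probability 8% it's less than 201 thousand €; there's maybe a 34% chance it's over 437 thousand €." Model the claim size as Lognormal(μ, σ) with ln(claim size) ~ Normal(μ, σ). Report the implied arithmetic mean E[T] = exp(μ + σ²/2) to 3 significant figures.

E[T] ≈ 401 thousand €

If T ~ Lognormal(μ,σ) then ln T ~ Normal(μ,σ), so the p-quantile of ln T is μ + z_p·σ.
ln(201) = 5.303 and ln(437) = 6.08; z_{0.08} = -1.405, z_{0.66} = 0.4125.
σ = (6.08 − 5.303)/(0.4125 − (-1.405)) = 0.427.
μ = 5.303 − (-1.405)·0.427 = 5.904.
E[T] = exp(μ + σ²/2) = exp(5.904 + 0.0913) = 401 thousand €.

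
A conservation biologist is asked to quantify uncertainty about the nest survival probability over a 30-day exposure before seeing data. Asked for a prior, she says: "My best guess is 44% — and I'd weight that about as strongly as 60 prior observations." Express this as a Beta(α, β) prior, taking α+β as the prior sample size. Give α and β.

Under the effective-sample-size interpretation, Beta(α, β) has prior mean α/(α+β) and prior sample size α+β.
So α+β = 60 and α/(α+β) = 0.44, giving α = 0.44·60 = 26.4 and β = 60 − 26.4 = 33.6.

α = 26.4, β = 33.6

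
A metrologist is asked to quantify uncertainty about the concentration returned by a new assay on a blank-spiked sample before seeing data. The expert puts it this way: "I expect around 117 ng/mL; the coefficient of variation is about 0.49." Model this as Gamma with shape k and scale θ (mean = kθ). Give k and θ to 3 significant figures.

k ≈ 4.16, θ ≈ 28.1

For Gamma(k, scale θ): mean = kθ, variance = kθ², so CV = 1/√k.
CV = 0.49, hence k = 1/CV² = 4.16.
Then θ = mean/k = 117/4.16 = 28.1.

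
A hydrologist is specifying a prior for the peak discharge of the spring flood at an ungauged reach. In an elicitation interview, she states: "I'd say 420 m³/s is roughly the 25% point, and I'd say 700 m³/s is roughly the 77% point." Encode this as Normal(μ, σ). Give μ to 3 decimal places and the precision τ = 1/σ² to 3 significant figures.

For Normal(μ,σ), the p-quantile is μ + z_p·σ. Here z_{0.25} = -0.6745, z_{0.77} = 0.7388.
So 420 = μ − 0.6745σ and 700 = μ + 0.7388σ.
Subtracting: σ = (700 − 420)/(0.7388 − (-0.6745)) = 198.113.
Then μ = 420 − (-0.6745)·198.113 = 553.625.
Precision τ = 1/σ² = 1/198.1² = 2.55e-05.

μ = 553.625, τ = 2.55e-05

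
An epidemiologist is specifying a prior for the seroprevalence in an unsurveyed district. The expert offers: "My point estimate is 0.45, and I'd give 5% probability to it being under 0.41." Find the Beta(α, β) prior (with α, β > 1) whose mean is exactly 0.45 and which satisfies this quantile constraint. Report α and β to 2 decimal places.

α ≈ 186.66, β ≈ 228.14

With mean 0.45 fixed, write α = 0.45s, β = 0.55s where s = α+β.
Need P(θ < 0.41) = 0.05 under Beta(0.45s, 0.55s). Normal approximation: (q−m)/√(m(1−m)/s) ≈ z_{0.05} = -1.64, so s ≈ 0.45·0.55·(-1.64)²/(0.41−0.45)² = 418.5.
At s = 418.5: P(θ<0.41) ≈ 0.049. Adjusting to match 0.05 gives s ≈ 414.79.
So α = 0.45·414.79 ≈ 186.66, β = 0.55·414.79 ≈ 228.14.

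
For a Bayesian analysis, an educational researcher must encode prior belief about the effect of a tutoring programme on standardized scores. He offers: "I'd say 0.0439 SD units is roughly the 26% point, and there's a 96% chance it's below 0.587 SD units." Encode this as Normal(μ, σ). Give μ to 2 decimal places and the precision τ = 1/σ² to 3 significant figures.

μ = 0.19, τ = 19.4

The p-quantile of Normal(μ,σ) is μ + z_p·σ, with z_{0.26} = -0.6433 and z_{0.96} = 1.751.
Eliminate σ: μ = (z₂·x₁ − z₁·x₂)/(z₂ − z₁) = (1.751·0.0439 − (-0.6433)·0.587)/2.394 = 0.19.
Then σ = (x₂ − x₁)/(z₂ − z₁) = (0.587 − 0.0439)/2.394 = 0.23.
Precision τ = 1/σ² = 1/0.2269² = 19.4.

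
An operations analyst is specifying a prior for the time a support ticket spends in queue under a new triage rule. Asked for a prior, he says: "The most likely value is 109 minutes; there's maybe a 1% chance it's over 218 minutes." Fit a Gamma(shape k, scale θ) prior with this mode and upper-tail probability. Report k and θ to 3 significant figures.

Gamma(k,θ) with k>1 has mode (k−1)θ, so θ = 109/(k−1).
Need P(X < 218) = 0.99 with θ tied to k this way. Start at k = 2, θ = 109: P(X<218) ≈ 0.594.
Too low — raise k to concentrate. Iterating converges to k ≈ 11.2.
Then θ = 109/(11.2−1) ≈ 10.7.

k ≈ 11.2, θ ≈ 10.7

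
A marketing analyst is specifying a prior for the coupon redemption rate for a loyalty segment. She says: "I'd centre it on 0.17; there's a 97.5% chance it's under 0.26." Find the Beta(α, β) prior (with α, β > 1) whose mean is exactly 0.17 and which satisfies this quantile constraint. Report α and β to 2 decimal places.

α ≈ 13.35, β ≈ 65.17

With mean 0.17 fixed, write α = 0.17s, β = 0.83s where s = α+β.
Need P(θ < 0.26) = 0.975 under Beta(0.17s, 0.83s). Normal approximation: (q−m)/√(m(1−m)/s) ≈ z_{0.975} = 1.96, so s ≈ 0.17·0.83·(1.96)²/(0.26−0.17)² = 66.9.
At s = 66.9: P(θ<0.26) ≈ 0.966. Adjusting to match 0.975 gives s ≈ 78.52.
So α = 0.17·78.52 ≈ 13.35, β = 0.83·78.52 ≈ 65.17.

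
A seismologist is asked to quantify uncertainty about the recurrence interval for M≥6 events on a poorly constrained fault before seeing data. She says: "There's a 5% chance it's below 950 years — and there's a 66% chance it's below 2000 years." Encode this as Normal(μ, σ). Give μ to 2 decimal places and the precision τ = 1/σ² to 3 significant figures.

μ = 1789.49, τ = 3.84e-06

For Normal(μ,σ), the p-quantile is μ + z_p·σ. Here z_{0.05} = -1.645, z_{0.66} = 0.4125.
So 950 = μ − 1.645σ and 2000 = μ + 0.4125σ.
Subtracting: σ = (2000 − 950)/(0.4125 − (-1.645)) = 510.37.
Then μ = 950 − (-1.645)·510.37 = 1789.49.
Precision τ = 1/σ² = 1/510.4² = 3.84e-06.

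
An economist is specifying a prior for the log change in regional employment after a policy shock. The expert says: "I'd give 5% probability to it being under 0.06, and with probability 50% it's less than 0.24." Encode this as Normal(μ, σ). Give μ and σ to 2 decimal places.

For Normal(μ,σ), the p-quantile is μ + z_p·σ. Here z_{0.05} = -1.645, z_{0.5} = 0.
So 0.06 = μ − 1.645σ and 0.24 = μ + 0σ.
Subtracting: σ = (0.24 − 0.06)/(0 − (-1.645)) = 0.11.
Then μ = 0.06 − (-1.645)·0.11 = 0.24.

μ = 0.24, σ = 0.11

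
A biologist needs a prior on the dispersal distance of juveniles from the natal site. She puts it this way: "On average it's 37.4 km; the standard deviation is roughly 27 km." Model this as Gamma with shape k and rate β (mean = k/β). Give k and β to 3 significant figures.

k ≈ 1.92, β ≈ 0.0513

For Gamma(k, rate β): mean = k/β, variance = k/β², so CV = 1/√k.
CV = SD/mean = 27/37.4 = 0.7219, hence k = 1/CV² = 1.92.
Then β = k/mean = 1.92/37.4 = 0.0513.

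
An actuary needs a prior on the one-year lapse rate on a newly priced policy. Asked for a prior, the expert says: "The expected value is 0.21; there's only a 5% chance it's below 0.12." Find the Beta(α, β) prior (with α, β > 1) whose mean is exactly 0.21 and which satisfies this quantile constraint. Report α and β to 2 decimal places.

With mean 0.21 fixed, write α = 0.21s, β = 0.79s where s = α+β.
Need P(θ < 0.12) = 0.05 under Beta(0.21s, 0.79s). Normal approximation: (q−m)/√(m(1−m)/s) ≈ z_{0.05} = -1.64, so s ≈ 0.21·0.79·(-1.64)²/(0.12−0.21)² = 55.4.
At s = 55.4: P(θ<0.12) ≈ 0.035. Adjusting to match 0.05 gives s ≈ 46.14.
So α = 0.21·46.14 ≈ 9.69, β = 0.79·46.14 ≈ 36.45.

α ≈ 9.69, β ≈ 36.45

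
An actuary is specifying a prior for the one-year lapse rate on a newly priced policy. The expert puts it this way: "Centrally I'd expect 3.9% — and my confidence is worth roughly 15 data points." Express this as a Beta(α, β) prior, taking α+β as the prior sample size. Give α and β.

Under the effective-sample-size interpretation, Beta(α, β) has prior mean α/(α+β) and prior sample size α+β.
So α+β = 15 and α/(α+β) = 0.039, giving α = 0.039·15 = 0.585 and β = 15 − 0.585 = 14.415.

α = 0.585, β = 14.415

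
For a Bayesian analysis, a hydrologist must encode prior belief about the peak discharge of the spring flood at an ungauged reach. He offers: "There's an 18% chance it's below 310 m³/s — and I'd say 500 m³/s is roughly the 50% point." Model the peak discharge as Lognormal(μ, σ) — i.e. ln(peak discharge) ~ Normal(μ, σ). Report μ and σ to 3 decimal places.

If T ~ Lognormal(μ,σ) then ln T ~ Normal(μ,σ), so the p-quantile of ln T is μ + z_p·σ.
ln(310) = 5.737 and ln(500) = 6.215; z_{0.18} = -0.9154, z_{0.5} = 0.
σ = (6.215 − 5.737)/(0 − (-0.9154)) = 0.522.
μ = 5.737 − (-0.9154)·0.522 = 6.215.

μ ≈ 6.215, σ ≈ 0.522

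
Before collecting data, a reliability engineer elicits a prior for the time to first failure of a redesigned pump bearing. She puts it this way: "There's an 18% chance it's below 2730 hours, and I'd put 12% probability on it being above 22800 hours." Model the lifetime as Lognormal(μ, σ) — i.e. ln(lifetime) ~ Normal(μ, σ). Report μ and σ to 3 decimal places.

If T ~ Lognormal(μ,σ) then ln T ~ Normal(μ,σ), so the p-quantile of ln T is μ + z_p·σ.
ln(2730) = 7.912 and ln(22800) = 10.03; z_{0.18} = -0.9154, z_{0.88} = 1.175.
σ = (10.03 − 7.912)/(1.175 − (-0.9154)) = 1.015.
μ = 7.912 − (-0.9154)·1.015 = 8.841.

μ ≈ 8.841, σ ≈ 1.015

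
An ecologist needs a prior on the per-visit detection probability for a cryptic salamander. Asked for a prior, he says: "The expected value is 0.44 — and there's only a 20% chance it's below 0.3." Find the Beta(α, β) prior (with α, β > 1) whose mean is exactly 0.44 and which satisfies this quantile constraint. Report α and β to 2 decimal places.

With mean 0.44 fixed, write α = 0.44s, β = 0.56s where s = α+β.
Need P(θ < 0.3) = 0.2 under Beta(0.44s, 0.56s). Normal approximation: (q−m)/√(m(1−m)/s) ≈ z_{0.2} = -0.842, so s ≈ 0.44·0.56·(-0.842)²/(0.3−0.44)² = 8.9.
At s = 8.9: P(θ<0.3) ≈ 0.203. Adjusting to match 0.2 gives s ≈ 9.14.
So α = 0.44·9.14 ≈ 4.02, β = 0.56·9.14 ≈ 5.12.

α ≈ 4.02, β ≈ 5.12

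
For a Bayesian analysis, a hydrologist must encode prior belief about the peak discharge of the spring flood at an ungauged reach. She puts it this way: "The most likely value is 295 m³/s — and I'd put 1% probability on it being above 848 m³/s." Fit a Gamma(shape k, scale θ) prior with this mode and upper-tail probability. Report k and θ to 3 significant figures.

k ≈ 5.08, θ ≈ 72.3

Gamma(k,θ) with k>1 has mode (k−1)θ, so θ = 295/(k−1).
Need P(X < 848) = 0.99 with θ tied to k this way. Start at k = 2, θ = 295: P(X<848) ≈ 0.781.
Too low — raise k to concentrate. Iterating converges to k ≈ 5.08.
Then θ = 295/(5.08−1) ≈ 72.3.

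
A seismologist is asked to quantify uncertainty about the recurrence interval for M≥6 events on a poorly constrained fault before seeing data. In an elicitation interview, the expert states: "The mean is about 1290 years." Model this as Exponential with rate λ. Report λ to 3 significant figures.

Exponential mean = 1/λ, so λ = 1/1290.0 = 0.000775.

λ ≈ 0.000775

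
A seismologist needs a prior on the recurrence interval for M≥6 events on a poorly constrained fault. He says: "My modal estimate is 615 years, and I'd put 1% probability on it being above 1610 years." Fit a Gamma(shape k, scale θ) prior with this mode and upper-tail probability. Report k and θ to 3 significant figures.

Gamma(k,θ) with k>1 has mode (k−1)θ, so θ = 615/(k−1).
Need P(X < 1610) = 0.99 with θ tied to k this way. Start at k = 2, θ = 615: P(X<1610) ≈ 0.736.
Too low — raise k to concentrate. Iterating converges to k ≈ 6.02.
Then θ = 615/(6.02−1) ≈ 123.

k ≈ 6.02, θ ≈ 123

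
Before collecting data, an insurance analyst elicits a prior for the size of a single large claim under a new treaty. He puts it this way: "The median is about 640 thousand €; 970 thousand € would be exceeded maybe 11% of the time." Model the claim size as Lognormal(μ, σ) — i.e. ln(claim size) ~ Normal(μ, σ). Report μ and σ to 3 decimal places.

If T ~ Lognormal(μ,σ) then ln T ~ Normal(μ,σ), so the p-quantile of ln T is μ + z_p·σ.
ln(640) = 6.461 and ln(970) = 6.877; z_{0.5} = 0, z_{0.89} = 1.227.
σ = (6.877 − 6.461)/(1.227 − (0)) = 0.339.
μ = 6.461 − (0)·0.339 = 6.461.

μ ≈ 6.461, σ ≈ 0.339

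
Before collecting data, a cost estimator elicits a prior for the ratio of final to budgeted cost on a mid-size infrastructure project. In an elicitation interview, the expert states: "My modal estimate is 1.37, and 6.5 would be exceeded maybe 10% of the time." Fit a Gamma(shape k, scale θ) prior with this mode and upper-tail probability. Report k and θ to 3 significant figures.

k ≈ 1.74, θ ≈ 1.86

Gamma(k,θ) with k>1 has mode (k−1)θ, so θ = 1.37/(k−1).
Need P(X < 6.5) = 0.9 with θ tied to k this way. Start at k = 2, θ = 1.37: P(X<6.5) ≈ 0.950.
Too high — lower k to spread out. Iterating converges to k ≈ 1.74.
Then θ = 1.37/(1.74−1) ≈ 1.86.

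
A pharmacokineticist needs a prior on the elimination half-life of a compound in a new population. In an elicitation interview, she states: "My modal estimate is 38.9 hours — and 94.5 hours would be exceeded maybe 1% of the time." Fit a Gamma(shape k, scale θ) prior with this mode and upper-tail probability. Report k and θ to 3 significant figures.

k ≈ 6.99, θ ≈ 6.49

Gamma(k,θ) with k>1 has mode (k−1)θ, so θ = 38.9/(k−1).
Need P(X < 94.5) = 0.99 with θ tied to k this way. Start at k = 2, θ = 38.9: P(X<94.5) ≈ 0.698.
Too low — raise k to concentrate. Iterating converges to k ≈ 6.99.
Then θ = 38.9/(6.99−1) ≈ 6.49.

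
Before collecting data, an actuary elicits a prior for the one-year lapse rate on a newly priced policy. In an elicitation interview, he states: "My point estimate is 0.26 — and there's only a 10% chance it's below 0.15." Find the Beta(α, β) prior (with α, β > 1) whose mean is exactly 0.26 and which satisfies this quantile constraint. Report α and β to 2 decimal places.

With mean 0.26 fixed, write α = 0.26s, β = 0.74s where s = α+β.
Need P(θ < 0.15) = 0.1 under Beta(0.26s, 0.74s). Normal approximation: (q−m)/√(m(1−m)/s) ≈ z_{0.1} = -1.28, so s ≈ 0.26·0.74·(-1.28)²/(0.15−0.26)² = 26.1.
At s = 26.1: P(θ<0.15) ≈ 0.086. Adjusting to match 0.1 gives s ≈ 23.32.
So α = 0.26·23.32 ≈ 6.06, β = 0.74·23.32 ≈ 17.26.

α ≈ 6.06, β ≈ 17.26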